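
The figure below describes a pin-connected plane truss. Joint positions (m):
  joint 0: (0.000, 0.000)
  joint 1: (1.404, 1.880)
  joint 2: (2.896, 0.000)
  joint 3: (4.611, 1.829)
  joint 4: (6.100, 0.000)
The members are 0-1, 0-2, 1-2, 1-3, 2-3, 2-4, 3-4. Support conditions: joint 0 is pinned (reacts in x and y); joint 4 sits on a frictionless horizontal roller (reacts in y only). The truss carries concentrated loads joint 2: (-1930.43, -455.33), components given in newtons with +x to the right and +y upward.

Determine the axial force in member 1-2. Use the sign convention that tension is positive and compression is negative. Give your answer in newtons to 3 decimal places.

312.898

N=5 nodes, M=7 members, R=3 reactions → 2N=10, M+R=10
member 0 (0-1): L=2.3464, (cx,cy)=(0.5984,0.8012)
member 1 (0-2): L=2.8960, (cx,cy)=(1.0000,0.0000)
member 2 (1-2): L=2.4001, (cx,cy)=(0.6216,-0.7833)
member 3 (1-3): L=3.2074, (cx,cy)=(0.9999,-0.0159)
member 4 (2-3): L=2.5073, (cx,cy)=(0.6840,0.7295)
member 5 (2-4): L=3.2040, (cx,cy)=(1.0000,0.0000)
member 6 (3-4): L=2.3585, (cx,cy)=(0.6313,-0.7755)
solve A·x = −loads:
  F[0-1] = -298.4929 N (compression)
  F[0-2] = -1751.8231 N (compression)
  F[1-2] = +312.8983 N (tension)
  F[1-3] = -373.1647 N (compression)
  F[2-3] = +288.2021 N (tension)
  F[2-4] = +175.9851 N (tension)
  F[3-4] = -278.7475 N (compression)
  Rx@0 = +1930.4300 N
  Ry@0 = +239.1602 N
  Ry@4 = +216.1698 N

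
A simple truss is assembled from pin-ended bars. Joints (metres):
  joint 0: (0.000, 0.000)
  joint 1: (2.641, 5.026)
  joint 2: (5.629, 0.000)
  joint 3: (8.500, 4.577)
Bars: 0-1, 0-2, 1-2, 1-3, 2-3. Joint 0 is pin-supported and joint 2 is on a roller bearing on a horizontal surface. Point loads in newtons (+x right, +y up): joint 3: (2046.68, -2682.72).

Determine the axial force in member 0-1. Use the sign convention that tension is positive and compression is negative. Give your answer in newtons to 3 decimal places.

N=4 nodes, M=5 members, R=3 reactions → 2N=8, M+R=8
member 0 (0-1): L=5.6776, (cx,cy)=(0.4652,0.8852)
member 1 (0-2): L=5.6290, (cx,cy)=(1.0000,0.0000)
member 2 (1-2): L=5.8471, (cx,cy)=(0.5110,-0.8596)
member 3 (1-3): L=5.8762, (cx,cy)=(0.9971,-0.0764)
member 4 (2-3): L=5.4029, (cx,cy)=(0.5314,0.8471)
solve A·x = −loads:
  F[0-1] = +3425.6331 N (tension)
  F[0-2] = +453.2182 N (tension)
  F[1-2] = -3845.1398 N (compression)
  F[1-3] = +3568.8417 N (tension)
  F[2-3] = -2844.9144 N (compression)
  Rx@0 = -2046.6800 N
  Ry@0 = -3032.4646 N
  Ry@2 = +5715.1846 N

3425.633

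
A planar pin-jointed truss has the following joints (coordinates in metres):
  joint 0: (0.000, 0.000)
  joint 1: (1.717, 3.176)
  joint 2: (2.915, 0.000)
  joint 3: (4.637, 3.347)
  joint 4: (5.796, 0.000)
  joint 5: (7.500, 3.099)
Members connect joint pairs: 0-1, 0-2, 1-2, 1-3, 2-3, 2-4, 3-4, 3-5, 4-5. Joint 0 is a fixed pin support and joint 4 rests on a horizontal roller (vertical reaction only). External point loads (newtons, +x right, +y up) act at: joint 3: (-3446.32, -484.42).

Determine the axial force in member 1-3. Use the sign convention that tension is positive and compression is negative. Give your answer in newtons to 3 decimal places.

-1877.309

N=6 nodes, M=9 members, R=3 reactions → 2N=12, M+R=12
member 0 (0-1): L=3.6104, (cx,cy)=(0.4756,0.8797)
member 1 (0-2): L=2.9150, (cx,cy)=(1.0000,0.0000)
member 2 (1-2): L=3.3944, (cx,cy)=(0.3529,-0.9356)
member 3 (1-3): L=2.9250, (cx,cy)=(0.9983,0.0585)
member 4 (2-3): L=3.7640, (cx,cy)=(0.4575,0.8892)
member 5 (2-4): L=2.8810, (cx,cy)=(1.0000,0.0000)
member 6 (3-4): L=3.5420, (cx,cy)=(0.3272,-0.9449)
member 7 (3-5): L=2.8737, (cx,cy)=(0.9963,-0.0863)
member 8 (4-5): L=3.5366, (cx,cy)=(0.4818,0.8763)
solve A·x = −loads:
  F[0-1] = -2372.4628 N (compression)
  F[0-2] = -2318.0498 N (compression)
  F[1-2] = +2113.2421 N (tension)
  F[1-3] = -1877.3091 N (compression)
  F[2-3] = -2223.5980 N (compression)
  F[2-4] = -554.9432 N (compression)
  F[3-4] = +1695.9475 N (tension)
  F[3-5] = -0.0000 N (tension)
  F[4-5] = +0.0000 N (tension)
  Rx@0 = +3446.3200 N
  Ry@0 = +2087.0041 N
  Ry@4 = -1602.5841 N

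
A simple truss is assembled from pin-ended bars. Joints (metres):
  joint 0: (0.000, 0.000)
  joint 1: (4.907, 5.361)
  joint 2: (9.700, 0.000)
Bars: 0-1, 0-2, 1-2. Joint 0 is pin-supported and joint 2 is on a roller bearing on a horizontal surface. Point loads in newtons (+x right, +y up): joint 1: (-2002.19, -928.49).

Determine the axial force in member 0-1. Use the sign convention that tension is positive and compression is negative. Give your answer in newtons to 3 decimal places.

-2122.088

N=3 nodes, M=3 members, R=3 reactions → 2N=6, M+R=6
member 0 (0-1): L=7.2677, (cx,cy)=(0.6752,0.7377)
member 1 (0-2): L=9.7000, (cx,cy)=(1.0000,0.0000)
member 2 (1-2): L=7.1912, (cx,cy)=(0.6665,-0.7455)
solve A·x = −loads:
  F[0-1] = -2122.0882 N (compression)
  F[0-2] = -569.3935 N (compression)
  F[1-2] = +854.2906 N (tension)
  Rx@0 = +2002.1900 N
  Ry@0 = +1565.3601 N
  Ry@2 = -636.8701 N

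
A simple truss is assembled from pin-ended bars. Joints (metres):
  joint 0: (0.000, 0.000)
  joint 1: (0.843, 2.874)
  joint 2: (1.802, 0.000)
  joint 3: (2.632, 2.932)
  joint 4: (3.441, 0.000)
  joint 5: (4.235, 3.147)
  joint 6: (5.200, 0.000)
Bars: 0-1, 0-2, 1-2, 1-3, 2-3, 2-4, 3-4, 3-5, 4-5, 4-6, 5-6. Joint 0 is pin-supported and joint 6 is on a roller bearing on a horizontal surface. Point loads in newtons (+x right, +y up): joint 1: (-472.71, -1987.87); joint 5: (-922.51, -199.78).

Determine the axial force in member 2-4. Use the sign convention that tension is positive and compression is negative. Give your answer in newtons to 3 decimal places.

-334.629

N=7 nodes, M=11 members, R=3 reactions → 2N=14, M+R=14
member 0 (0-1): L=2.9951, (cx,cy)=(0.2815,0.9596)
member 1 (0-2): L=1.8020, (cx,cy)=(1.0000,0.0000)
member 2 (1-2): L=3.0298, (cx,cy)=(0.3165,-0.9486)
member 3 (1-3): L=1.7899, (cx,cy)=(0.9995,0.0324)
member 4 (2-3): L=3.0472, (cx,cy)=(0.2724,0.9622)
member 5 (2-4): L=1.6390, (cx,cy)=(1.0000,0.0000)
member 6 (3-4): L=3.0416, (cx,cy)=(0.2660,-0.9640)
member 7 (3-5): L=1.6174, (cx,cy)=(0.9911,0.1329)
member 8 (4-5): L=3.2456, (cx,cy)=(0.2446,0.9696)
member 9 (4-6): L=1.7590, (cx,cy)=(1.0000,0.0000)
member 10 (5-6): L=3.2916, (cx,cy)=(0.2932,-0.9561)
solve A·x = −loads:
  F[0-1] = -2628.5030 N (compression)
  F[0-2] = -655.3982 N (compression)
  F[1-2] = +548.2731 N (tension)
  F[1-3] = -440.8853 N (compression)
  F[2-3] = -540.5204 N (compression)
  F[2-4] = -334.6293 N (compression)
  F[3-4] = +455.6791 N (tension)
  F[3-5] = -715.4324 N (compression)
  F[4-5] = -453.0302 N (compression)
  F[4-6] = -102.5989 N (compression)
  F[5-6] = +349.9666 N (tension)
  Rx@0 = +1395.2200 N
  Ry@0 = +2522.2394 N
  Ry@6 = -334.5894 N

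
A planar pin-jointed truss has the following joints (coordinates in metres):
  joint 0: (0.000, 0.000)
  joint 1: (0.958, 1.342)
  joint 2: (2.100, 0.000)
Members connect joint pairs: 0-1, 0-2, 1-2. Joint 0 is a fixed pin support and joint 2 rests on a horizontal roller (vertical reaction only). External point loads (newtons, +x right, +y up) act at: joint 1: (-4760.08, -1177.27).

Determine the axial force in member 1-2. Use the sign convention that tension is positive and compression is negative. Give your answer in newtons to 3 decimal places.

N=3 nodes, M=3 members, R=3 reactions → 2N=6, M+R=6
member 0 (0-1): L=1.6489, (cx,cy)=(0.5810,0.8139)
member 1 (0-2): L=2.1000, (cx,cy)=(1.0000,0.0000)
member 2 (1-2): L=1.7621, (cx,cy)=(0.6481,-0.7616)
solve A·x = −loads:
  F[0-1] = -4524.0698 N (compression)
  F[0-2] = -2131.5561 N (compression)
  F[1-2] = +3289.0496 N (tension)
  Rx@0 = +4760.0800 N
  Ry@0 = +3682.1284 N
  Ry@2 = -2504.8584 N

3289.050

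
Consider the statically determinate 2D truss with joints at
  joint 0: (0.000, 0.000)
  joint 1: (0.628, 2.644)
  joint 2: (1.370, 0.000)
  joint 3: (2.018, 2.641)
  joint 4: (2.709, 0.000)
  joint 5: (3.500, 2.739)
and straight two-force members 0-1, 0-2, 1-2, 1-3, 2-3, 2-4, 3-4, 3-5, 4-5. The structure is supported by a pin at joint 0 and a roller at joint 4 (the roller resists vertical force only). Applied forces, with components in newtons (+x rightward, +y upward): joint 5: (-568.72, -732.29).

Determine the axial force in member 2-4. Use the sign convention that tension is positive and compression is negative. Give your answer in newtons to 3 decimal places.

N=6 nodes, M=9 members, R=3 reactions → 2N=12, M+R=12
member 0 (0-1): L=2.7176, (cx,cy)=(0.2311,0.9729)
member 1 (0-2): L=1.3700, (cx,cy)=(1.0000,0.0000)
member 2 (1-2): L=2.7461, (cx,cy)=(0.2702,-0.9628)
member 3 (1-3): L=1.3900, (cx,cy)=(1.0000,-0.0022)
member 4 (2-3): L=2.7193, (cx,cy)=(0.2383,0.9712)
member 5 (2-4): L=1.3390, (cx,cy)=(1.0000,0.0000)
member 6 (3-4): L=2.7299, (cx,cy)=(0.2531,-0.9674)
member 7 (3-5): L=1.4852, (cx,cy)=(0.9978,0.0660)
member 8 (4-5): L=2.8509, (cx,cy)=(0.2775,0.9607)
solve A·x = −loads:
  F[0-1] = -371.2457 N (compression)
  F[0-2] = -482.9289 N (compression)
  F[1-2] = +375.5705 N (tension)
  F[1-3] = -187.2696 N (compression)
  F[2-3] = -372.3267 N (compression)
  F[2-4] = -292.7277 N (compression)
  F[3-4] = +348.4618 N (tension)
  F[3-5] = -364.9913 N (compression)
  F[4-5] = -737.1480 N (compression)
  Rx@0 = +568.7200 N
  Ry@0 = +361.1970 N
  Ry@4 = +371.0930 N

-292.728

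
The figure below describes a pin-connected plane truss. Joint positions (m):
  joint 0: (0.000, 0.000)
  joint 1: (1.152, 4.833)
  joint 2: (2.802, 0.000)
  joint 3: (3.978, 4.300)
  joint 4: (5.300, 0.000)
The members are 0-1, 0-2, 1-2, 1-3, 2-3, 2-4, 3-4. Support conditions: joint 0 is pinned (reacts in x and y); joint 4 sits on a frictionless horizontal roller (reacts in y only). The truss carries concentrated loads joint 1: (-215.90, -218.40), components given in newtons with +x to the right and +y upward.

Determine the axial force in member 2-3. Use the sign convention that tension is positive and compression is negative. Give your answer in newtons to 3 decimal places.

N=5 nodes, M=7 members, R=3 reactions → 2N=10, M+R=10
member 0 (0-1): L=4.9684, (cx,cy)=(0.2319,0.9727)
member 1 (0-2): L=2.8020, (cx,cy)=(1.0000,0.0000)
member 2 (1-2): L=5.1069, (cx,cy)=(0.3231,-0.9464)
member 3 (1-3): L=2.8758, (cx,cy)=(0.9827,-0.1853)
member 4 (2-3): L=4.4579, (cx,cy)=(0.2638,0.9646)
member 5 (2-4): L=2.4980, (cx,cy)=(1.0000,0.0000)
member 6 (3-4): L=4.4986, (cx,cy)=(0.2939,-0.9558)
solve A·x = −loads:
  F[0-1] = -378.1096 N (compression)
  F[0-2] = -128.2295 N (compression)
  F[1-2] = +141.4233 N (tension)
  F[1-3] = +83.9918 N (tension)
  F[2-3] = -138.7534 N (compression)
  F[2-4] = -45.9334 N (compression)
  F[3-4] = +156.3068 N (tension)
  Rx@0 = +215.9000 N
  Ry@0 = +367.8053 N
  Ry@4 = -149.4053 N

-138.753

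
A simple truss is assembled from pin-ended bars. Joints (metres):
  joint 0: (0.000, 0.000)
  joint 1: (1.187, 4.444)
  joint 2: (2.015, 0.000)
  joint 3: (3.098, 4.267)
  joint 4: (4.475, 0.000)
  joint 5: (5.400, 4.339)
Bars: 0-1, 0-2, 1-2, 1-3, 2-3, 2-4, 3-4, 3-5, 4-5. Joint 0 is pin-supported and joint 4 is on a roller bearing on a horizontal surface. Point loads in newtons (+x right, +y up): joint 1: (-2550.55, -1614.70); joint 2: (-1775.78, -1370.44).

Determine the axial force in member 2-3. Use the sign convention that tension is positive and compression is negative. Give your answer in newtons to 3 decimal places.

N=6 nodes, M=9 members, R=3 reactions → 2N=12, M+R=12
member 0 (0-1): L=4.5998, (cx,cy)=(0.2581,0.9661)
member 1 (0-2): L=2.0150, (cx,cy)=(1.0000,0.0000)
member 2 (1-2): L=4.5205, (cx,cy)=(0.1832,-0.9831)
member 3 (1-3): L=1.9192, (cx,cy)=(0.9957,-0.0922)
member 4 (2-3): L=4.4023, (cx,cy)=(0.2460,0.9693)
member 5 (2-4): L=2.4600, (cx,cy)=(1.0000,0.0000)
member 6 (3-4): L=4.4837, (cx,cy)=(0.3071,-0.9517)
member 7 (3-5): L=2.3031, (cx,cy)=(0.9995,0.0313)
member 8 (4-5): L=4.4365, (cx,cy)=(0.2085,0.9780)
solve A·x = −loads:
  F[0-1] = -4629.4372 N (compression)
  F[0-2] = -3131.6804 N (compression)
  F[1-2] = +2828.1814 N (tension)
  F[1-3] = +841.4587 N (tension)
  F[2-3] = -1454.5971 N (compression)
  F[2-4] = -480.0296 N (compression)
  F[3-4] = +1563.0362 N (tension)
  F[3-5] = -0.0000 N (tension)
  F[4-5] = +0.0000 N (tension)
  Rx@0 = +4326.3300 N
  Ry@0 = +4472.6392 N
  Ry@4 = -1487.4992 N

-1454.597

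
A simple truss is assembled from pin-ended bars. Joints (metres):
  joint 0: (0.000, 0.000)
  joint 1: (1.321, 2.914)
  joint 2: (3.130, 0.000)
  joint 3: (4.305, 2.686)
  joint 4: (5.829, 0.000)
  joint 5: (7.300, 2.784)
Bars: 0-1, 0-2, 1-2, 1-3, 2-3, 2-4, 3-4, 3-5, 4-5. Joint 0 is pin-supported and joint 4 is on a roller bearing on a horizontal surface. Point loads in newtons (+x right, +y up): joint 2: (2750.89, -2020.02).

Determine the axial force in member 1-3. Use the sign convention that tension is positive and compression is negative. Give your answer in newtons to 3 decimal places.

N=6 nodes, M=9 members, R=3 reactions → 2N=12, M+R=12
member 0 (0-1): L=3.1994, (cx,cy)=(0.4129,0.9108)
member 1 (0-2): L=3.1300, (cx,cy)=(1.0000,0.0000)
member 2 (1-2): L=3.4299, (cx,cy)=(0.5274,-0.8496)
member 3 (1-3): L=2.9927, (cx,cy)=(0.9971,-0.0762)
member 4 (2-3): L=2.9318, (cx,cy)=(0.4008,0.9162)
member 5 (2-4): L=2.6990, (cx,cy)=(1.0000,0.0000)
member 6 (3-4): L=3.0882, (cx,cy)=(0.4935,-0.8698)
member 7 (3-5): L=2.9966, (cx,cy)=(0.9995,0.0327)
member 8 (4-5): L=3.1487, (cx,cy)=(0.4672,0.8842)
solve A·x = −loads:
  F[0-1] = -1026.9501 N (compression)
  F[0-2] = +3174.9016 N (tension)
  F[1-2] = +1195.7577 N (tension)
  F[1-3] = -1057.7621 N (compression)
  F[2-3] = +1095.9772 N (tension)
  F[2-4] = +615.4389 N (tension)
  F[3-4] = -1247.1243 N (compression)
  F[3-5] = +0.0000 N (tension)
  F[4-5] = -0.0000 N (compression)
  Rx@0 = -2750.8900 N
  Ry@0 = +935.3292 N
  Ry@4 = +1084.6908 N

-1057.762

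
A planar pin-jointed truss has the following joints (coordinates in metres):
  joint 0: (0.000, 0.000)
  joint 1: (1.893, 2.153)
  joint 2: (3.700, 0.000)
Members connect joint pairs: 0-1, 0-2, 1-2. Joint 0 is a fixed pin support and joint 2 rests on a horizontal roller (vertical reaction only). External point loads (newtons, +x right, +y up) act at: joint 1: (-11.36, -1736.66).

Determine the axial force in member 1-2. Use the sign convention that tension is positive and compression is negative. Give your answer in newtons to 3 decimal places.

N=3 nodes, M=3 members, R=3 reactions → 2N=6, M+R=6
member 0 (0-1): L=2.8669, (cx,cy)=(0.6603,0.7510)
member 1 (0-2): L=3.7000, (cx,cy)=(1.0000,0.0000)
member 2 (1-2): L=2.8108, (cx,cy)=(0.6429,-0.7660)
solve A·x = −loads:
  F[0-1] = -1138.1634 N (compression)
  F[0-2] = +740.1755 N (tension)
  F[1-2] = -1151.3522 N (compression)
  Rx@0 = +11.3600 N
  Ry@0 = +854.7575 N
  Ry@2 = +881.9025 N

-1151.352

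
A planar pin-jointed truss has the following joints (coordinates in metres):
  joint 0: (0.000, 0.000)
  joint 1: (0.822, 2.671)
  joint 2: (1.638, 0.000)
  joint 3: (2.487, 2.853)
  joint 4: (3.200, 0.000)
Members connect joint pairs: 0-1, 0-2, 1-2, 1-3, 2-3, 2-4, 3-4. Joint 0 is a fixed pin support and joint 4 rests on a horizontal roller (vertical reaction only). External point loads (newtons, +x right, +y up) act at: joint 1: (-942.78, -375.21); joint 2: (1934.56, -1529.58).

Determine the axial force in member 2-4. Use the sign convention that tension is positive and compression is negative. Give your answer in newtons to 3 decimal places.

N=5 nodes, M=7 members, R=3 reactions → 2N=10, M+R=10
member 0 (0-1): L=2.7946, (cx,cy)=(0.2941,0.9558)
member 1 (0-2): L=1.6380, (cx,cy)=(1.0000,0.0000)
member 2 (1-2): L=2.7929, (cx,cy)=(0.2922,-0.9564)
member 3 (1-3): L=1.6749, (cx,cy)=(0.9941,0.1087)
member 4 (2-3): L=2.9766, (cx,cy)=(0.2852,0.9585)
member 5 (2-4): L=1.5620, (cx,cy)=(1.0000,0.0000)
member 6 (3-4): L=2.9407, (cx,cy)=(0.2425,-0.9702)
solve A·x = −loads:
  F[0-1] = -1896.2649 N (compression)
  F[0-2] = +1549.5400 N (tension)
  F[1-2] = +1496.7652 N (tension)
  F[1-3] = -52.6060 N (compression)
  F[2-3] = +102.3780 N (tension)
  F[2-4] = +23.0942 N (tension)
  F[3-4] = -95.2512 N (compression)
  Rx@0 = -991.7800 N
  Ry@0 = +1812.3809 N
  Ry@4 = +92.4091 N

23.094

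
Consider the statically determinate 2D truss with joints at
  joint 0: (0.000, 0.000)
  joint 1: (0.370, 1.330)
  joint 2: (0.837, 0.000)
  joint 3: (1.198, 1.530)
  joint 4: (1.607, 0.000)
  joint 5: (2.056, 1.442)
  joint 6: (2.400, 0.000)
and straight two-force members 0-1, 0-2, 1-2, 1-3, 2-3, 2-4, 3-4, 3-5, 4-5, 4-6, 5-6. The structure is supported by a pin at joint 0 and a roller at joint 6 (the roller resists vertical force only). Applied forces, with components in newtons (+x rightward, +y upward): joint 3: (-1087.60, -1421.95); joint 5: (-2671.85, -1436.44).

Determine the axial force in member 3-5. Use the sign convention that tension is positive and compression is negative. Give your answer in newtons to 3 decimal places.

-1975.079

N=7 nodes, M=11 members, R=3 reactions → 2N=14, M+R=14
member 0 (0-1): L=1.3805, (cx,cy)=(0.2680,0.9634)
member 1 (0-2): L=0.8370, (cx,cy)=(1.0000,0.0000)
member 2 (1-2): L=1.4096, (cx,cy)=(0.3313,-0.9435)
member 3 (1-3): L=0.8518, (cx,cy)=(0.9720,0.2348)
member 4 (2-3): L=1.5720, (cx,cy)=(0.2296,0.9733)
member 5 (2-4): L=0.7700, (cx,cy)=(1.0000,0.0000)
member 6 (3-4): L=1.5837, (cx,cy)=(0.2583,-0.9661)
member 7 (3-5): L=0.8625, (cx,cy)=(0.9948,-0.1020)
member 8 (4-5): L=1.5103, (cx,cy)=(0.2973,0.9548)
member 9 (4-6): L=0.7930, (cx,cy)=(1.0000,0.0000)
member 10 (5-6): L=1.4825, (cx,cy)=(0.2320,-0.9727)
solve A·x = −loads:
  F[0-1] = -3338.8876 N (compression)
  F[0-2] = -2864.5699 N (compression)
  F[1-2] = +2931.5394 N (tension)
  F[1-3] = -1919.7604 N (compression)
  F[2-3] = -2841.9341 N (compression)
  F[2-4] = -1240.7284 N (compression)
  F[3-4] = +2066.3934 N (tension)
  F[3-5] = -1975.0791 N (compression)
  F[4-5] = -2090.8316 N (compression)
  F[4-6] = -85.4850 N (compression)
  F[5-6] = +368.3967 N (tension)
  Rx@0 = +3759.4500 N
  Ry@0 = +3216.7312 N
  Ry@6 = -358.3412 N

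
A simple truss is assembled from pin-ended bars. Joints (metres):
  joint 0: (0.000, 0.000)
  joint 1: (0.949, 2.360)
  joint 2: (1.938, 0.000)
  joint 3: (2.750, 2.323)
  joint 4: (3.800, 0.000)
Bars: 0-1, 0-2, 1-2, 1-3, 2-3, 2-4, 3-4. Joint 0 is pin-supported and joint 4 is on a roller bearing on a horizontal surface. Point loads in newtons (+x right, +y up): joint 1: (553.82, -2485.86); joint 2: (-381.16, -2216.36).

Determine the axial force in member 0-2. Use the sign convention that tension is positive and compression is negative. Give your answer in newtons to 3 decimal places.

N=5 nodes, M=7 members, R=3 reactions → 2N=10, M+R=10
member 0 (0-1): L=2.5437, (cx,cy)=(0.3731,0.9278)
member 1 (0-2): L=1.9380, (cx,cy)=(1.0000,0.0000)
member 2 (1-2): L=2.5589, (cx,cy)=(0.3865,-0.9223)
member 3 (1-3): L=1.8014, (cx,cy)=(0.9998,-0.0205)
member 4 (2-3): L=2.4608, (cx,cy)=(0.3300,0.9440)
member 5 (2-4): L=1.8620, (cx,cy)=(1.0000,0.0000)
member 6 (3-4): L=2.5493, (cx,cy)=(0.4119,-0.9112)
solve A·x = −loads:
  F[0-1] = -2810.0040 N (compression)
  F[0-2] = +1221.0292 N (tension)
  F[1-2] = +168.6117 N (tension)
  F[1-3] = -1667.7097 N (compression)
  F[2-3] = +2183.1253 N (tension)
  F[2-4] = +946.9914 N (tension)
  F[3-4] = -2299.1870 N (compression)
  Rx@0 = -172.6600 N
  Ry@0 = +2607.1142 N
  Ry@4 = +2095.1058 N

1221.029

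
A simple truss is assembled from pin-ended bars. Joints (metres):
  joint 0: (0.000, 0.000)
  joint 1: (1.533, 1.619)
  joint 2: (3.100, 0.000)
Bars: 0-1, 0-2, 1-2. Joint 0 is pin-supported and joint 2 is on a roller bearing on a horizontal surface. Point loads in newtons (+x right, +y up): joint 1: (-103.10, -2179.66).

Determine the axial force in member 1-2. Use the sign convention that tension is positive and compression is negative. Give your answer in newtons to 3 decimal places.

-1425.133

N=3 nodes, M=3 members, R=3 reactions → 2N=6, M+R=6
member 0 (0-1): L=2.2296, (cx,cy)=(0.6876,0.7261)
member 1 (0-2): L=3.1000, (cx,cy)=(1.0000,0.0000)
member 2 (1-2): L=2.2531, (cx,cy)=(0.6955,-0.7186)
solve A·x = −loads:
  F[0-1] = -1591.4900 N (compression)
  F[0-2] = +991.1417 N (tension)
  F[1-2] = -1425.1330 N (compression)
  Rx@0 = +103.1000 N
  Ry@0 = +1155.6278 N
  Ry@2 = +1024.0322 N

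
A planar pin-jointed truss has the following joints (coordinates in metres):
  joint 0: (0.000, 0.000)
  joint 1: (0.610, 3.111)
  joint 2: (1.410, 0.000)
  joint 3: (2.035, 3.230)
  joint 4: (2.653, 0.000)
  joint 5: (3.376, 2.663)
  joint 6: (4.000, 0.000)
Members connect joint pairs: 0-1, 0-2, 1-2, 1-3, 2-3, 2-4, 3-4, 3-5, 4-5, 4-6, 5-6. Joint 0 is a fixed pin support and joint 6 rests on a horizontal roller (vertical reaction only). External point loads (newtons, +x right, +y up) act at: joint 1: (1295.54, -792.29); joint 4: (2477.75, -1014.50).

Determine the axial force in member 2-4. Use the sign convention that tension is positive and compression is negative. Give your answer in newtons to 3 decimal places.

3379.480

N=7 nodes, M=11 members, R=3 reactions → 2N=14, M+R=14
member 0 (0-1): L=3.1702, (cx,cy)=(0.1924,0.9813)
member 1 (0-2): L=1.4100, (cx,cy)=(1.0000,0.0000)
member 2 (1-2): L=3.2122, (cx,cy)=(0.2490,-0.9685)
member 3 (1-3): L=1.4300, (cx,cy)=(0.9965,0.0832)
member 4 (2-3): L=3.2899, (cx,cy)=(0.1900,0.9818)
member 5 (2-4): L=1.2430, (cx,cy)=(1.0000,0.0000)
member 6 (3-4): L=3.2886, (cx,cy)=(0.1879,-0.9822)
member 7 (3-5): L=1.4559, (cx,cy)=(0.9211,-0.3894)
member 8 (4-5): L=2.7594, (cx,cy)=(0.2620,0.9651)
member 9 (4-6): L=1.3470, (cx,cy)=(1.0000,0.0000)
member 10 (5-6): L=2.7351, (cx,cy)=(0.2281,-0.9736)
solve A·x = −loads:
  F[0-1] = -5.5970 N (compression)
  F[0-2] = +3774.3669 N (tension)
  F[1-2] = -904.7678 N (compression)
  F[1-3] = -1075.0140 N (compression)
  F[2-3] = +892.5128 N (tension)
  F[2-4] = +3379.4803 N (tension)
  F[3-4] = -449.2269 N (compression)
  F[3-5] = -887.3657 N (compression)
  F[4-5] = +1508.4212 N (tension)
  F[4-6] = +422.0840 N (tension)
  F[5-6] = -1850.0886 N (compression)
  Rx@0 = -3773.2900 N
  Ry@0 = +5.4924 N
  Ry@6 = +1801.2976 N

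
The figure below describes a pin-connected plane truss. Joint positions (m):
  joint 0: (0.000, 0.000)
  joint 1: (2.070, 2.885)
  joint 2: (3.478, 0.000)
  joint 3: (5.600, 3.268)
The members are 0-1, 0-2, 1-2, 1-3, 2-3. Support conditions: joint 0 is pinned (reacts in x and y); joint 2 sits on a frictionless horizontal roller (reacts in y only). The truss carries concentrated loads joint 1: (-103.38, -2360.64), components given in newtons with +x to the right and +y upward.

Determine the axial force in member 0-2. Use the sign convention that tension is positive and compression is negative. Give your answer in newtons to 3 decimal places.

643.838

N=4 nodes, M=5 members, R=3 reactions → 2N=8, M+R=8
member 0 (0-1): L=3.5508, (cx,cy)=(0.5830,0.8125)
member 1 (0-2): L=3.4780, (cx,cy)=(1.0000,0.0000)
member 2 (1-2): L=3.2102, (cx,cy)=(0.4386,-0.8987)
member 3 (1-3): L=3.5507, (cx,cy)=(0.9942,0.1079)
member 4 (2-3): L=3.8965, (cx,cy)=(0.5446,0.8387)
solve A·x = −loads:
  F[0-1] = -1281.7467 N (compression)
  F[0-2] = +643.8379 N (tension)
  F[1-2] = -1467.9539 N (compression)
  F[1-3] = +0.0000 N (tension)
  F[2-3] = +0.0000 N (tension)
  Rx@0 = +103.3800 N
  Ry@0 = +1041.4124 N
  Ry@2 = +1319.2276 N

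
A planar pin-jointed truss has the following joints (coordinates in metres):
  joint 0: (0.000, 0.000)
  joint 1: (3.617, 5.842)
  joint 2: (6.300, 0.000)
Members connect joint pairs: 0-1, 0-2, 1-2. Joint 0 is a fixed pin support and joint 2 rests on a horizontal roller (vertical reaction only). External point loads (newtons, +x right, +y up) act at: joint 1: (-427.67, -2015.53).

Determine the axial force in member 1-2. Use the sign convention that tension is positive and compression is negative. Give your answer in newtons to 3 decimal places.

-836.968

N=3 nodes, M=3 members, R=3 reactions → 2N=6, M+R=6
member 0 (0-1): L=6.8711, (cx,cy)=(0.5264,0.8502)
member 1 (0-2): L=6.3000, (cx,cy)=(1.0000,0.0000)
member 2 (1-2): L=6.4286, (cx,cy)=(0.4174,-0.9087)
solve A·x = −loads:
  F[0-1] = -1475.9975 N (compression)
  F[0-2] = +349.3095 N (tension)
  F[1-2] = -836.9683 N (compression)
  Rx@0 = +427.6700 N
  Ry@0 = +1254.9389 N
  Ry@2 = +760.5911 N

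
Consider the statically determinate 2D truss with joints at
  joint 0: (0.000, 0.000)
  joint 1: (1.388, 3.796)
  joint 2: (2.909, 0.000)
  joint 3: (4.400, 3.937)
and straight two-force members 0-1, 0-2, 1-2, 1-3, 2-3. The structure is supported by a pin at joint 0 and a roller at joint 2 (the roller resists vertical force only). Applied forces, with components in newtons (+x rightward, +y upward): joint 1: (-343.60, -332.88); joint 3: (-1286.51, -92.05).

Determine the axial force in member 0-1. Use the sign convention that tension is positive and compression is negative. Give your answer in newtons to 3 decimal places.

-2466.376

N=4 nodes, M=5 members, R=3 reactions → 2N=8, M+R=8
member 0 (0-1): L=4.0418, (cx,cy)=(0.3434,0.9392)
member 1 (0-2): L=2.9090, (cx,cy)=(1.0000,0.0000)
member 2 (1-2): L=4.0894, (cx,cy)=(0.3719,-0.9283)
member 3 (1-3): L=3.0153, (cx,cy)=(0.9989,0.0468)
member 4 (2-3): L=4.2099, (cx,cy)=(0.3542,0.9352)
solve A·x = −loads:
  F[0-1] = -2466.3757 N (compression)
  F[0-2] = -783.1289 N (compression)
  F[1-2] = +2072.5426 N (tension)
  F[1-3] = -1275.6353 N (compression)
  F[2-3] = -34.6449 N (compression)
  Rx@0 = +1630.1100 N
  Ry@0 = +2316.3834 N
  Ry@2 = -1891.4534 N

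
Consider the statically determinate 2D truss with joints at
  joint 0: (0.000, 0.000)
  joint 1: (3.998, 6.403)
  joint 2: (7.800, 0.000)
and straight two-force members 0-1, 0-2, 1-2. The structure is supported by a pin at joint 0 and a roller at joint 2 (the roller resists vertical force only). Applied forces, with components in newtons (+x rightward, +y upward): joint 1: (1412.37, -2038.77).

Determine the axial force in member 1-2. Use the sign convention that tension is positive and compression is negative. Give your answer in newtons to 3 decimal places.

-2563.740

N=3 nodes, M=3 members, R=3 reactions → 2N=6, M+R=6
member 0 (0-1): L=7.5487, (cx,cy)=(0.5296,0.8482)
member 1 (0-2): L=7.8000, (cx,cy)=(1.0000,0.0000)
member 2 (1-2): L=7.4467, (cx,cy)=(0.5106,-0.8598)
solve A·x = −loads:
  F[0-1] = +195.2789 N (tension)
  F[0-2] = +1308.9445 N (tension)
  F[1-2] = -2563.7403 N (compression)
  Rx@0 = -1412.3700 N
  Ry@0 = -165.6412 N
  Ry@2 = +2204.4112 N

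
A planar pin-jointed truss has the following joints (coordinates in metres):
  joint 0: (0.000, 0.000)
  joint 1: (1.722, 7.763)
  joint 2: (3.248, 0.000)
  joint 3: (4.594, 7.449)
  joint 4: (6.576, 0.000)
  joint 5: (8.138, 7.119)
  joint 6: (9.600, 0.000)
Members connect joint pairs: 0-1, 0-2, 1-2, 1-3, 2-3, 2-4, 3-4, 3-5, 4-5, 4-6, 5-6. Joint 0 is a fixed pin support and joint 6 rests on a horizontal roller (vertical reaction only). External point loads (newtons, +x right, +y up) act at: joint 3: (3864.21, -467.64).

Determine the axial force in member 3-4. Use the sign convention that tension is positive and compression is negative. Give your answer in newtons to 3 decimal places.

N=7 nodes, M=11 members, R=3 reactions → 2N=14, M+R=14
member 0 (0-1): L=7.9517, (cx,cy)=(0.2166,0.9763)
member 1 (0-2): L=3.2480, (cx,cy)=(1.0000,0.0000)
member 2 (1-2): L=7.9116, (cx,cy)=(0.1929,-0.9812)
member 3 (1-3): L=2.8891, (cx,cy)=(0.9941,-0.1087)
member 4 (2-3): L=7.5696, (cx,cy)=(0.1778,0.9841)
member 5 (2-4): L=3.3280, (cx,cy)=(1.0000,0.0000)
member 6 (3-4): L=7.7082, (cx,cy)=(0.2571,-0.9664)
member 7 (3-5): L=3.5593, (cx,cy)=(0.9957,-0.0927)
member 8 (4-5): L=7.2883, (cx,cy)=(0.2143,0.9768)
member 9 (4-6): L=3.0240, (cx,cy)=(1.0000,0.0000)
member 10 (5-6): L=7.2676, (cx,cy)=(0.2012,-0.9796)
solve A·x = −loads:
  F[0-1] = +2821.4850 N (tension)
  F[0-2] = +3253.1960 N (tension)
  F[1-2] = -2938.4797 N (compression)
  F[1-3] = +1184.8129 N (tension)
  F[2-3] = +2929.9937 N (tension)
  F[2-4] = +2165.4163 N (tension)
  F[3-4] = -3205.0381 N (compression)
  F[3-5] = -1347.1082 N (compression)
  F[4-5] = +3170.9530 N (tension)
  F[4-6] = +661.7241 N (tension)
  F[5-6] = -3289.4168 N (compression)
  Rx@0 = -3864.2100 N
  Ry@0 = -2754.5307 N
  Ry@6 = +3222.1707 N

-3205.038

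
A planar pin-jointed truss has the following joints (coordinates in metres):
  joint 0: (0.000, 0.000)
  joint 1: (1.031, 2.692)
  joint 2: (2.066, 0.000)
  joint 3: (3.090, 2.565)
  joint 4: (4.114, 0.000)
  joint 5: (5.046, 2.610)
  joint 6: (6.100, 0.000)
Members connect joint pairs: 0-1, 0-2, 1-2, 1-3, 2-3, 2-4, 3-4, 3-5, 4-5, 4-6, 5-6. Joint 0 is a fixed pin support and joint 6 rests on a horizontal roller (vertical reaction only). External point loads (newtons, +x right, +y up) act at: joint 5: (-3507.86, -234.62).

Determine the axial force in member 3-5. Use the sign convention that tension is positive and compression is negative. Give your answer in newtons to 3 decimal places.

-2450.467

N=7 nodes, M=11 members, R=3 reactions → 2N=14, M+R=14
member 0 (0-1): L=2.8827, (cx,cy)=(0.3577,0.9339)
member 1 (0-2): L=2.0660, (cx,cy)=(1.0000,0.0000)
member 2 (1-2): L=2.8841, (cx,cy)=(0.3589,-0.9334)
member 3 (1-3): L=2.0629, (cx,cy)=(0.9981,-0.0616)
member 4 (2-3): L=2.7618, (cx,cy)=(0.3708,0.9287)
member 5 (2-4): L=2.0480, (cx,cy)=(1.0000,0.0000)
member 6 (3-4): L=2.7618, (cx,cy)=(0.3708,-0.9287)
member 7 (3-5): L=1.9565, (cx,cy)=(0.9997,0.0230)
member 8 (4-5): L=2.7714, (cx,cy)=(0.3363,0.9418)
member 9 (4-6): L=1.9860, (cx,cy)=(1.0000,0.0000)
member 10 (5-6): L=2.8148, (cx,cy)=(0.3745,-0.9272)
solve A·x = −loads:
  F[0-1] = -1650.6251 N (compression)
  F[0-2] = -2917.5078 N (compression)
  F[1-2] = +1731.5193 N (tension)
  F[1-3] = -1214.0330 N (compression)
  F[2-3] = -1740.2151 N (compression)
  F[2-4] = -1650.9166 N (compression)
  F[3-4] = +1599.0530 N (tension)
  F[3-5] = -2450.4666 N (compression)
  F[4-5] = -1576.9254 N (compression)
  F[4-6] = -527.7363 N (compression)
  F[5-6] = +1409.3590 N (tension)
  Rx@0 = +3507.8600 N
  Ry@0 = +1541.4433 N
  Ry@6 = -1306.8233 N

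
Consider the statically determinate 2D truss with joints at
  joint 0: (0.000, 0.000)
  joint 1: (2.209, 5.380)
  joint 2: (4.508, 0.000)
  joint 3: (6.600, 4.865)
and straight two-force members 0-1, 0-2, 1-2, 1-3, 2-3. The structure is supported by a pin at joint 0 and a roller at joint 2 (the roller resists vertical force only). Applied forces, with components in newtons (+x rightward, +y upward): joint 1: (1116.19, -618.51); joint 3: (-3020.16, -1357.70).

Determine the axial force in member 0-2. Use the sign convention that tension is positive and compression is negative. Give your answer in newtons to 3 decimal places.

N=4 nodes, M=5 members, R=3 reactions → 2N=8, M+R=8
member 0 (0-1): L=5.8158, (cx,cy)=(0.3798,0.9251)
member 1 (0-2): L=4.5080, (cx,cy)=(1.0000,0.0000)
member 2 (1-2): L=5.8506, (cx,cy)=(0.3929,-0.9196)
member 3 (1-3): L=4.4211, (cx,cy)=(0.9932,-0.1165)
member 4 (2-3): L=5.2957, (cx,cy)=(0.3950,0.9187)
solve A·x = −loads:
  F[0-1] = -1743.2460 N (compression)
  F[0-2] = -1241.8429 N (compression)
  F[1-2] = +1376.8778 N (tension)
  F[1-3] = -2335.2585 N (compression)
  F[2-3] = -1774.0152 N (compression)
  Rx@0 = +1903.9700 N
  Ry@0 = +1612.6048 N
  Ry@2 = +363.6052 N

-1241.843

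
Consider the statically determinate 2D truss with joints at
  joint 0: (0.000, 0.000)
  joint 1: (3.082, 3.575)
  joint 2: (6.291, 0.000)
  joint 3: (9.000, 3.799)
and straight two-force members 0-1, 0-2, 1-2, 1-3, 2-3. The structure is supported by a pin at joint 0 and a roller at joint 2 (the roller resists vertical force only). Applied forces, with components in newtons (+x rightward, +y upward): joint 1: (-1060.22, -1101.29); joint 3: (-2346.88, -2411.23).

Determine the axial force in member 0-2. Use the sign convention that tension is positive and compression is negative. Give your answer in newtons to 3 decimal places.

-2076.734

N=4 nodes, M=5 members, R=3 reactions → 2N=8, M+R=8
member 0 (0-1): L=4.7201, (cx,cy)=(0.6530,0.7574)
member 1 (0-2): L=6.2910, (cx,cy)=(1.0000,0.0000)
member 2 (1-2): L=4.8040, (cx,cy)=(0.6680,-0.7442)
member 3 (1-3): L=5.9222, (cx,cy)=(0.9993,0.0378)
member 4 (2-3): L=4.6659, (cx,cy)=(0.5806,0.8142)
solve A·x = −loads:
  F[0-1] = -2037.4634 N (compression)
  F[0-2] = -2076.7338 N (compression)
  F[1-2] = +560.9901 N (tension)
  F[1-3] = -645.3418 N (compression)
  F[2-3] = -2931.5043 N (compression)
  Rx@0 = +3407.1000 N
  Ry@0 = +1543.1730 N
  Ry@2 = +1969.3470 N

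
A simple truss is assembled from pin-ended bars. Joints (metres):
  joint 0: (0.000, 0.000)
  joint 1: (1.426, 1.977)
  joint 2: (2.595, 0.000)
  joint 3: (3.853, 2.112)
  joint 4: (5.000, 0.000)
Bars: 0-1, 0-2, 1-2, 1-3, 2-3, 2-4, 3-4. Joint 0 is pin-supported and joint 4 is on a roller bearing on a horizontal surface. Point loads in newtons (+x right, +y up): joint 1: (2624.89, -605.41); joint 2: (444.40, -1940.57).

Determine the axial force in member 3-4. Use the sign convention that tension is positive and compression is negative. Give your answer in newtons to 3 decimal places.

-2523.645

N=5 nodes, M=7 members, R=3 reactions → 2N=10, M+R=10
member 0 (0-1): L=2.4376, (cx,cy)=(0.5850,0.8110)
member 1 (0-2): L=2.5950, (cx,cy)=(1.0000,0.0000)
member 2 (1-2): L=2.2968, (cx,cy)=(0.5090,-0.8608)
member 3 (1-3): L=2.4308, (cx,cy)=(0.9985,0.0555)
member 4 (2-3): L=2.4583, (cx,cy)=(0.5117,0.8591)
member 5 (2-4): L=2.4050, (cx,cy)=(1.0000,0.0000)
member 6 (3-4): L=2.4034, (cx,cy)=(0.4772,-0.8788)
solve A·x = −loads:
  F[0-1] = -404.7659 N (compression)
  F[0-2] = +3306.0765 N (tension)
  F[1-2] = -490.7360 N (compression)
  F[1-3] = -2615.9399 N (compression)
  F[2-3] = +2750.4090 N (tension)
  F[2-4] = +1204.4045 N (tension)
  F[3-4] = -2523.6451 N (compression)
  Rx@0 = -3069.2900 N
  Ry@0 = +328.2797 N
  Ry@4 = +2217.7003 N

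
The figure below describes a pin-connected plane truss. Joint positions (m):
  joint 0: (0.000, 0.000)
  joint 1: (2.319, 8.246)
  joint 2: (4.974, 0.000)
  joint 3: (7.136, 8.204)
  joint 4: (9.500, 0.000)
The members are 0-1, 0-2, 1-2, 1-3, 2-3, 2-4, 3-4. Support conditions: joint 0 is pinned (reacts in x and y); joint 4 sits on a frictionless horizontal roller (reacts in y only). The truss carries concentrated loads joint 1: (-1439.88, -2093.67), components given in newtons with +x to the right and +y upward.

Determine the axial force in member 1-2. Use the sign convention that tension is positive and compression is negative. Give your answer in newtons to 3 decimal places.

772.363

N=5 nodes, M=7 members, R=3 reactions → 2N=10, M+R=10
member 0 (0-1): L=8.5659, (cx,cy)=(0.2707,0.9627)
member 1 (0-2): L=4.9740, (cx,cy)=(1.0000,0.0000)
member 2 (1-2): L=8.6629, (cx,cy)=(0.3065,-0.9519)
member 3 (1-3): L=4.8172, (cx,cy)=(1.0000,-0.0087)
member 4 (2-3): L=8.4841, (cx,cy)=(0.2548,0.9670)
member 5 (2-4): L=4.5260, (cx,cy)=(1.0000,0.0000)
member 6 (3-4): L=8.5378, (cx,cy)=(0.2769,-0.9609)
solve A·x = −loads:
  F[0-1] = -2942.2848 N (compression)
  F[0-2] = -643.3291 N (compression)
  F[1-2] = +772.3630 N (tension)
  F[1-3] = +406.6308 N (tension)
  F[2-3] = -760.2951 N (compression)
  F[2-4] = -212.8695 N (compression)
  F[3-4] = +768.7979 N (tension)
  Rx@0 = +1439.8800 N
  Ry@0 = +2832.4100 N
  Ry@4 = -738.7400 N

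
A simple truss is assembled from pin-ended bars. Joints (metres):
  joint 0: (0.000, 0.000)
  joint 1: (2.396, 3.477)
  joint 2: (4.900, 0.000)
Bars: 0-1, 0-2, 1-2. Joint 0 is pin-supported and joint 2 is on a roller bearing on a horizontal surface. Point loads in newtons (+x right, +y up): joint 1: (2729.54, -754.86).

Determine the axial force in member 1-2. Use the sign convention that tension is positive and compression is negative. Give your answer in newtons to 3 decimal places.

-2841.712

N=3 nodes, M=3 members, R=3 reactions → 2N=6, M+R=6
member 0 (0-1): L=4.2226, (cx,cy)=(0.5674,0.8234)
member 1 (0-2): L=4.9000, (cx,cy)=(1.0000,0.0000)
member 2 (1-2): L=4.2848, (cx,cy)=(0.5844,-0.8115)
solve A·x = −loads:
  F[0-1] = +1883.7267 N (tension)
  F[0-2] = +1660.6701 N (tension)
  F[1-2] = -2841.7116 N (compression)
  Rx@0 = -2729.5400 N
  Ry@0 = -1551.1104 N
  Ry@2 = +2305.9704 N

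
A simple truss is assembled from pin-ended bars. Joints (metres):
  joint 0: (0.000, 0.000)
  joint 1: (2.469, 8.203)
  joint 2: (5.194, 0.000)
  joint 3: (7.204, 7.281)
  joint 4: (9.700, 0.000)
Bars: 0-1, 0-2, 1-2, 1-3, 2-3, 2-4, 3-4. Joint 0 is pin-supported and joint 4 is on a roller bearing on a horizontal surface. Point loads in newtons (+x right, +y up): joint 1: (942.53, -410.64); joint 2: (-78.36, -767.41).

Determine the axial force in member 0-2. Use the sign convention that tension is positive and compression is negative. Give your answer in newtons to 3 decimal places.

N=5 nodes, M=7 members, R=3 reactions → 2N=10, M+R=10
member 0 (0-1): L=8.5665, (cx,cy)=(0.2882,0.9576)
member 1 (0-2): L=5.1940, (cx,cy)=(1.0000,0.0000)
member 2 (1-2): L=8.6438, (cx,cy)=(0.3153,-0.9490)
member 3 (1-3): L=4.8239, (cx,cy)=(0.9816,-0.1911)
member 4 (2-3): L=7.5533, (cx,cy)=(0.2661,0.9639)
member 5 (2-4): L=4.5060, (cx,cy)=(1.0000,0.0000)
member 6 (3-4): L=7.6969, (cx,cy)=(0.3243,-0.9460)
solve A·x = −loads:
  F[0-1] = +140.4212 N (tension)
  F[0-2] = +823.6985 N (tension)
  F[1-2] = -416.2294 N (compression)
  F[1-3] = -785.3174 N (compression)
  F[2-3] = +1205.8949 N (tension)
  F[2-4] = +449.9425 N (tension)
  F[3-4] = -1387.4932 N (compression)
  Rx@0 = -864.1700 N
  Ry@0 = -134.4625 N
  Ry@4 = +1312.5125 N

823.698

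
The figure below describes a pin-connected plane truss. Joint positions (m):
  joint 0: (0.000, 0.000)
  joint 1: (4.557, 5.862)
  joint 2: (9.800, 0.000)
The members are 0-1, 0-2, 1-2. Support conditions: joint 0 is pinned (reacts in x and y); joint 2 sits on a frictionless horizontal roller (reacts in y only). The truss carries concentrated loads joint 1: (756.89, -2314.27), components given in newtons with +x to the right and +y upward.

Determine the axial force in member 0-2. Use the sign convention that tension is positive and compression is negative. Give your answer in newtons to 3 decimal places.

N=3 nodes, M=3 members, R=3 reactions → 2N=6, M+R=6
member 0 (0-1): L=7.4249, (cx,cy)=(0.6137,0.7895)
member 1 (0-2): L=9.8000, (cx,cy)=(1.0000,0.0000)
member 2 (1-2): L=7.8646, (cx,cy)=(0.6667,-0.7454)
solve A·x = −loads:
  F[0-1] = -994.7894 N (compression)
  F[0-2] = +1367.4368 N (tension)
  F[1-2] = -2051.1839 N (compression)
  Rx@0 = -756.8900 N
  Ry@0 = +785.3907 N
  Ry@2 = +1528.8793 N

1367.437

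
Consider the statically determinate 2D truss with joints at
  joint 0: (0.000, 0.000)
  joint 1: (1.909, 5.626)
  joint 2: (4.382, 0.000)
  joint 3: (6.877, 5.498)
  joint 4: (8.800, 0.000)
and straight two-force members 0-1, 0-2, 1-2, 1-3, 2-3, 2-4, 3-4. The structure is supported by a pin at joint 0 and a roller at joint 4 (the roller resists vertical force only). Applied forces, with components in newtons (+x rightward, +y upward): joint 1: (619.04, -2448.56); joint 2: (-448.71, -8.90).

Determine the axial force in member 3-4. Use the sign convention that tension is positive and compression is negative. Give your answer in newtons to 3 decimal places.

N=5 nodes, M=7 members, R=3 reactions → 2N=10, M+R=10
member 0 (0-1): L=5.9411, (cx,cy)=(0.3213,0.9470)
member 1 (0-2): L=4.3820, (cx,cy)=(1.0000,0.0000)
member 2 (1-2): L=6.1455, (cx,cy)=(0.4024,-0.9155)
member 3 (1-3): L=4.9696, (cx,cy)=(0.9997,-0.0258)
member 4 (2-3): L=6.0376, (cx,cy)=(0.4132,0.9106)
member 5 (2-4): L=4.4180, (cx,cy)=(1.0000,0.0000)
member 6 (3-4): L=5.8246, (cx,cy)=(0.3302,-0.9439)
solve A·x = −loads:
  F[0-1] = -1611.5556 N (compression)
  F[0-2] = +688.1604 N (tension)
  F[1-2] = -986.8314 N (compression)
  F[1-3] = -740.0090 N (compression)
  F[2-3] = +1001.8497 N (tension)
  F[2-4] = +325.7578 N (tension)
  F[3-4] = -986.6917 N (compression)
  Rx@0 = -170.3300 N
  Ry@0 = +1526.0941 N
  Ry@4 = +931.3659 N

-986.692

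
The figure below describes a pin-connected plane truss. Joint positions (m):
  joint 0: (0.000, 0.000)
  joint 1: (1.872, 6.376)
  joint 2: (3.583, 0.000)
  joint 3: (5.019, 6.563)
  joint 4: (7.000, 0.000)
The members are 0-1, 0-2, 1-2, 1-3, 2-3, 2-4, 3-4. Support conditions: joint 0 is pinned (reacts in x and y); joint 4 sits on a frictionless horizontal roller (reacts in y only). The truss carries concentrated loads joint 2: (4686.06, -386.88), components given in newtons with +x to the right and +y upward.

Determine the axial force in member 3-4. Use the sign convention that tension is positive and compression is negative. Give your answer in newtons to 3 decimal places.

-206.852

N=5 nodes, M=7 members, R=3 reactions → 2N=10, M+R=10
member 0 (0-1): L=6.6451, (cx,cy)=(0.2817,0.9595)
member 1 (0-2): L=3.5830, (cx,cy)=(1.0000,0.0000)
member 2 (1-2): L=6.6016, (cx,cy)=(0.2592,-0.9658)
member 3 (1-3): L=3.1526, (cx,cy)=(0.9982,0.0593)
member 4 (2-3): L=6.7183, (cx,cy)=(0.2137,0.9769)
member 5 (2-4): L=3.4170, (cx,cy)=(1.0000,0.0000)
member 6 (3-4): L=6.8555, (cx,cy)=(0.2890,-0.9573)
solve A·x = −loads:
  F[0-1] = -196.8242 N (compression)
  F[0-2] = +4741.5073 N (tension)
  F[1-2] = +189.1075 N (tension)
  F[1-3] = -104.6445 N (compression)
  F[2-3] = +209.0662 N (tension)
  F[2-4] = +59.7733 N (tension)
  F[3-4] = -206.8518 N (compression)
  Rx@0 = -4686.0600 N
  Ry@0 = +188.8527 N
  Ry@4 = +198.0273 N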